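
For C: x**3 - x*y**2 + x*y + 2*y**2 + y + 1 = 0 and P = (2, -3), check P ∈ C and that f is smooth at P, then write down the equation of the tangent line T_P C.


Tangent line at P: 3*y + 9 = 0.

Step 1: f(2, -3) = 0, so P lies on C.
Step 2: partial derivatives
  f_x(x, y) = 3*x**2 - y**2 + y, f_y(x, y) = -2*x*y + x + 4*y + 1.
  f_x(P) = 0, f_y(P) = 3 (gradient nonzero, so P is smooth).
Step 3: tangent line at P: 0·(x − 2) + 3·(y − -3) = 0.
Expanding: 3*y + 9 = 0.


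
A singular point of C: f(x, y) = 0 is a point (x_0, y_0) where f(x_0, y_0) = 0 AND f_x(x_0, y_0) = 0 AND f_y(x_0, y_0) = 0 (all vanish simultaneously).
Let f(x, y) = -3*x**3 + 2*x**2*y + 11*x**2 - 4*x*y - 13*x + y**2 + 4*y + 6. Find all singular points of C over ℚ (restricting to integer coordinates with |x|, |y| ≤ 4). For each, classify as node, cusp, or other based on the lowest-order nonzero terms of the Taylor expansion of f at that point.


Singular points: {(1, -1)}; classification: cusp.

Compute partial derivatives:
  f_x = -9*x**2 + 4*x*y + 22*x - 4*y - 13.
  f_y = 2*x**2 - 4*x + 2*y + 4.
Scan x_0 ∈ {−4, ..., 4}. For each x_0, f_y(x_0, y) is a polynomial in y; find its integer roots y ∈ {−4, ..., 4}, then test f_x and f at those candidates.
  x = -4: f_y(-4, y) = 2*y + 52; no integer root y with |y| ≤ 4.
  x = -3: f_y(-3, y) = 2*y + 34; no integer root y with |y| ≤ 4.
  x = -2: f_y(-2, y) = 2*y + 20; no integer root y with |y| ≤ 4.
  x = -1: f_y(-1, y) = 2*y + 10; no integer root y with |y| ≤ 4.
  x = 0: f_y(0, y) = 2*y + 4; vanishes at y ∈ {-2}. (0, -2): f_x = -5 ≠ 0.
  x = 1: f_y(1, y) = 2*y + 2; vanishes at y ∈ {-1}. (1, -1): f_x = 0, f = 0 — SINGULAR.
  x = 2: f_y(2, y) = 2*y + 4; vanishes at y ∈ {-2}. (2, -2): f_x = -13 ≠ 0.
  x = 3: f_y(3, y) = 2*y + 10; no integer root y with |y| ≤ 4.
  x = 4: f_y(4, y) = 2*y + 20; no integer root y with |y| ≤ 4.
Only singular point on the grid: (1, -1).
Classify: substitute x = 1 + u, y = -1 + v and expand: f = -3*u**3 + 2*u**2*v + v**2.
No constant or linear terms (consistent with a singular point). Quadratic part: v**2. Cubic part: -3*u**3 + 2*u**2*v.
The quadratic part v**2 is a perfect square, so there is a single (double) tangent line v = 0, i.e. y = -1. Restricting the cubic part to that line (v = 0) leaves -3*u**3 ≠ 0, so f is not divisible by v and the branch is v² ≈ 3*u**3 to lowest order — this is a cusp.
Classification: cusp.


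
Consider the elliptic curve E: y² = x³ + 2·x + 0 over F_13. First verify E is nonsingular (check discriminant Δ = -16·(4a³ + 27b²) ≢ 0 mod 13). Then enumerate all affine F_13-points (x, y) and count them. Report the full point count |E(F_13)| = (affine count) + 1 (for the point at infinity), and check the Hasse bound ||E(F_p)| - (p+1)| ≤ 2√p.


Affine points = {(0, 0), (1, 4), (1, 9), (2, 5), (2, 8), (11, 1), (11, 12), (12, 6), (12, 7)}; affine count = 9; |E(F_13)| = 10.

Discriminant check: Δ ∝ 4a³ + 27b² = 4·2³ + 27·0² = 4·8 + 27·0 ≡ 6 (mod 13). Nonzero ⇒ E is nonsingular.
For each x ∈ F_13, compute rhs = x³ + 2·x + 0 mod 13, then count y ∈ F_13 with y² ≡ rhs.
  x = 0: rhs = 0, matching y values: 0 (1 points).
  x = 1: rhs = 3, matching y values: 4, 9 (2 points).
  x = 2: rhs = 12, matching y values: 5, 8 (2 points).
  x = 3: rhs = 7, matching y values: none (0 points).
  x = 4: rhs = 7, matching y values: none (0 points).
  x = 5: rhs = 5, matching y values: none (0 points).
  x = 6: rhs = 7, matching y values: none (0 points).
  x = 7: rhs = 6, matching y values: none (0 points).
  x = 8: rhs = 8, matching y values: none (0 points).
  x = 9: rhs = 6, matching y values: none (0 points).
  x = 10: rhs = 6, matching y values: none (0 points).
  x = 11: rhs = 1, matching y values: 1, 12 (2 points).
  x = 12: rhs = 10, matching y values: 6, 7 (2 points).
Total affine count: 9.
Full point count |E(F_13)| = 9 + 1 = 10.
Hasse bound: |10 − (13+1)| = |-4| = 4 ≤ 2√13 ≈ 7.2111 ✓.


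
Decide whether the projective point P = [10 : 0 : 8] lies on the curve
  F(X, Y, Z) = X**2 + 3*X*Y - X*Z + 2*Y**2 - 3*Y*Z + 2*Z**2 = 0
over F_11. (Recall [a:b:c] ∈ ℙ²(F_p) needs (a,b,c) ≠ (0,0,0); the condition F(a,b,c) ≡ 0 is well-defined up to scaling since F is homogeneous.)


F(10,0,8) ≡ 5 (mod 11); P is NOT on the curve.

Evaluate F(10, 0, 8) term-by-term (mod 11).
  X**2 ↦ 1·100·1·1 = 100
  3*X*Y ↦ 3·10·0·1 = 0
  -X*Z ↦ -1·10·1·8 = -80
  2*Y**2 ↦ 2·1·0·1 = 0
  -3*Y*Z ↦ -3·1·0·8 = 0
  2*Z**2 ↦ 2·1·1·64 = 128
Sum: F(10, 0, 8) = (100) + (0) + (-80) + (0) + (0) + (128) = 148.
Reducing mod 11: 148 ≡ 5 (mod 11).
Since F(a, b, c) ≡ 5 ≠ 0 (mod 11), P does NOT lie on the curve.


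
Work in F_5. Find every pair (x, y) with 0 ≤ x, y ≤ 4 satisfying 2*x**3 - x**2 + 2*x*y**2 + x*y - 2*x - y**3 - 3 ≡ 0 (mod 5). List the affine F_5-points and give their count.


Affine F_5-points: {(0, 3), (1, 3), (2, 0), (2, 1), (2, 3), (3, 4)}; count = 6.

For each of the 25 pairs (x, y) ∈ F_5², evaluate f(x, y) mod 5. Record the zeros.
  x = 0: [0↦2, 1↦1, 2↦4, 3↦0, 4↦3]  zeros at y ∈ {3}
  x = 1: [0↦1, 1↦3, 2↦3, 3↦0, 4↦3]  zeros at y ∈ {3}
  x = 2: [0↦0, 1↦0, 2↦2, 3↦0, 4↦3]  zeros at y ∈ {0, 1, 3}
  x = 3: [0↦1, 1↦4, 2↦3, 3↦2, 4↦0]  zeros at y ∈ {4}
  x = 4: [0↦1, 1↦2, 2↦3, 3↦3, 4↦1]  zeros at y ∈ ∅
Collecting zeros: affine points = {(0, 3), (1, 3), (2, 0), (2, 1), (2, 3), (3, 4)}.
Total count |C(F_5)_aff| = 6.


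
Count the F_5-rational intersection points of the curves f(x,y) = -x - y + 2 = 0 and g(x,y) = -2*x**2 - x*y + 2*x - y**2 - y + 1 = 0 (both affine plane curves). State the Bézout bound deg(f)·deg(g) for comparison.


Common zeros: {(0, 2)}; count = 1; Bézout bound = 2.

deg(f) = 1, deg(g) = 2, so Bézout bound = 2.
Scan x ∈ F_5. For each x, list the y ∈ F_5 with f(x, y) ≡ 0 and those with g(x, y) ≡ 0 (mod 5); the common zeros in that column are the intersection.
  x = 0: f ≡ 0 at y ∈ {2}; g ≡ 0 at y ∈ {2}; common: {2}.
  x = 1: f ≡ 0 at y ∈ {1}; g ≡ 0 at y ∈ ∅; common: ∅.
  x = 2: f ≡ 0 at y ∈ {0}; g ≡ 0 at y ∈ ∅; common: ∅.
  x = 3: f ≡ 0 at y ∈ {4}; g ≡ 0 at y ∈ ∅; common: ∅.
  x = 4: f ≡ 0 at y ∈ {3}; g ≡ 0 at y ∈ ∅; common: ∅.
Collecting: common zeros = {(0, 2)}, so the count is 1.
Comparison with the Bézout bound: 1 ≤ 2 = deg(f)·deg(g), as expected for curves with no common component (the affine F_5-count falls short of the bound because intersections may lie at infinity, over extension fields, or carry multiplicity).


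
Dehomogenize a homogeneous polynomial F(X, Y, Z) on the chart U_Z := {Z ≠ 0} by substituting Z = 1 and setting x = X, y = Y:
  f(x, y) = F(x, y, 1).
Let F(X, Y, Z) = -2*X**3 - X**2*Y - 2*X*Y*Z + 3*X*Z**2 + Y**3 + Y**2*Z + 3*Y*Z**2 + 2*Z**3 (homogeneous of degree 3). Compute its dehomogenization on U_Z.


f(x, y) = -2*x**3 - x**2*y - 2*x*y + 3*x + y**3 + y**2 + 3*y + 2

On U_Z we set Z = 1. Each monomial c·X^i·Y^j·Z^k in F becomes c·x^i·y^j·1^k = c·x^i·y^j.
Substituting Z = 1: F(X, Y, 1) = -2*x**3 - x**2*y - 2*x*y + 3*x + y**3 + y**2 + 3*y + 2.
Note: deg(f) ≤ deg(F) = 3; strict inequality happens when F is divisible by Z (lost terms).


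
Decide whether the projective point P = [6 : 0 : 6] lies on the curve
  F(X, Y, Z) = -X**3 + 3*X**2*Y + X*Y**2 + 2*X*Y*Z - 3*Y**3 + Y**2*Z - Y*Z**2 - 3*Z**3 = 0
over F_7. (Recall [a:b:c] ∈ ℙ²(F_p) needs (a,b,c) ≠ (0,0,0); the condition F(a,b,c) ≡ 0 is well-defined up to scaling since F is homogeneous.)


F(6,0,6) ≡ 4 (mod 7); P is NOT on the curve.

Evaluate F(6, 0, 6) term-by-term (mod 7).
  -X**3 ↦ -1·216·1·1 = -216
  3*X**2*Y ↦ 3·36·0·1 = 0
  X*Y**2 ↦ 1·6·0·1 = 0
  2*X*Y*Z ↦ 2·6·0·6 = 0
  -3*Y**3 ↦ -3·1·0·1 = 0
  Y**2*Z ↦ 1·1·0·6 = 0
  -Y*Z**2 ↦ -1·1·0·36 = 0
  -3*Z**3 ↦ -3·1·1·216 = -648
Sum: F(6, 0, 6) = (-216) + (0) + (0) + (0) + (0) + (0) + (0) + (-648) = -864.
Reducing mod 7: -864 ≡ 4 (mod 7).
Since F(a, b, c) ≡ 4 ≠ 0 (mod 7), P does NOT lie on the curve.


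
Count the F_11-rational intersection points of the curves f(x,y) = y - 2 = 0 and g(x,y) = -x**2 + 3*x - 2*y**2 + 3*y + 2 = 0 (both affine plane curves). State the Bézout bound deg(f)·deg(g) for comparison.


Common zeros: {(0, 2), (3, 2)}; count = 2; Bézout bound = 2.

deg(f) = 1, deg(g) = 2, so Bézout bound = 2.
Scan x ∈ F_11. For each x, list the y ∈ F_11 with f(x, y) ≡ 0 and those with g(x, y) ≡ 0 (mod 11); the common zeros in that column are the intersection.
  x = 0: f ≡ 0 at y ∈ {2}; g ≡ 0 at y ∈ {2, 5}; common: {2}.
  x = 1: f ≡ 0 at y ∈ {2}; g ≡ 0 at y ∈ ∅; common: ∅.
  x = 2: f ≡ 0 at y ∈ {2}; g ≡ 0 at y ∈ ∅; common: ∅.
  x = 3: f ≡ 0 at y ∈ {2}; g ≡ 0 at y ∈ {2, 5}; common: {2}.
  x = 4: f ≡ 0 at y ∈ {2}; g ≡ 0 at y ∈ {3, 4}; common: ∅.
  x = 5: f ≡ 0 at y ∈ {2}; g ≡ 0 at y ∈ {9}; common: ∅.
  x = 6: f ≡ 0 at y ∈ {2}; g ≡ 0 at y ∈ ∅; common: ∅.
  x = 7: f ≡ 0 at y ∈ {2}; g ≡ 0 at y ∈ ∅; common: ∅.
  x = 8: f ≡ 0 at y ∈ {2}; g ≡ 0 at y ∈ ∅; common: ∅.
  x = 9: f ≡ 0 at y ∈ {2}; g ≡ 0 at y ∈ {9}; common: ∅.
  x = 10: f ≡ 0 at y ∈ {2}; g ≡ 0 at y ∈ {3, 4}; common: ∅.
Collecting: common zeros = {(0, 2), (3, 2)}, so the count is 2.
Comparison with the Bézout bound: 2 ≤ 2 = deg(f)·deg(g), as expected for curves with no common component (the bound is attained).


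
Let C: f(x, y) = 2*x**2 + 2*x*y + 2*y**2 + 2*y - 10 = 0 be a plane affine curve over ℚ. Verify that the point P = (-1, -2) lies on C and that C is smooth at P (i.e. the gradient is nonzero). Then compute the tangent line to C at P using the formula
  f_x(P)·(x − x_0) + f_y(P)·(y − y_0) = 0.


Tangent line at P: -8*x - 8*y - 24 = 0.

Step 1: f(-1, -2) = 0, so P lies on C.
Step 2: partial derivatives
  f_x(x, y) = 4*x + 2*y, f_y(x, y) = 2*x + 4*y + 2.
  f_x(P) = -8, f_y(P) = -8 (gradient nonzero, so P is smooth).
Step 3: tangent line at P: -8·(x − -1) + -8·(y − -2) = 0.
Expanding: -8*x - 8*y - 24 = 0.


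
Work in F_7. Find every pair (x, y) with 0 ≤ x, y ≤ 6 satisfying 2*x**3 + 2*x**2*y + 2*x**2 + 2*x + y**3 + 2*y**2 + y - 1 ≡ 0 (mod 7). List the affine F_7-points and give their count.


Affine F_7-points: {(3, 0), (4, 1), (5, 2), (5, 4), (5, 6), (6, 4)}; count = 6.

For each of the 49 pairs (x, y) ∈ F_7², evaluate f(x, y) mod 7. Record the zeros.
  x = 0: [0↦6, 1↦3, 2↦3, 3↦5, 4↦1, 5↦4, 6↦6]  zeros at y ∈ ∅
  x = 1: [0↦5, 1↦4, 2↦6, 3↦3, 4↦1, 5↦6, 6↦3]  zeros at y ∈ ∅
  x = 2: [0↦6, 1↦4, 2↦5, 3↦1, 4↦5, 5↦2, 6↦5]  zeros at y ∈ ∅
  x = 3: [0↦0, 1↦1, 2↦5, 3↦4, 4↦4, 5↦4, 6↦3]  zeros at y ∈ {0}
  x = 4: [0↦6, 1↦0, 2↦4, 3↦3, 4↦3, 5↦3, 6↦2]  zeros at y ∈ {1}
  x = 5: [0↦1, 1↦6, 2↦0, 3↦3, 4↦0, 5↦4, 6↦0]  zeros at y ∈ {2, 4, 6}
  x = 6: [0↦4, 1↦3, 2↦5, 3↦2, 4↦0, 5↦5, 6↦2]  zeros at y ∈ {4}
Collecting zeros: affine points = {(3, 0), (4, 1), (5, 2), (5, 4), (5, 6), (6, 4)}.
Total count |C(F_7)_aff| = 6.


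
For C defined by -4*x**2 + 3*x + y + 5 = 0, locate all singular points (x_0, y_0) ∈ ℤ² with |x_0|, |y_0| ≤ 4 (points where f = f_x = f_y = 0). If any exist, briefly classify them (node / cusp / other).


No singular points in the scanned grid; C is smooth there.

Compute partial derivatives:
  f_x = 3 - 8*x.
  f_y = 1.
f_y = 1 is a nonzero constant, so f_y never vanishes: no point (x, y) can satisfy f = f_x = f_y = 0. In particular no (x, y) ∈ {−4, ..., 4}² is singular; the curve is smooth.


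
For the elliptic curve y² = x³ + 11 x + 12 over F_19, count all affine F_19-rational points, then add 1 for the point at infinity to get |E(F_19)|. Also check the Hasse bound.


Affine points = {(1, 9), (1, 10), (2, 2), (2, 17), (4, 5), (4, 14), (6, 3), (6, 16), (8, 2), (8, 17), (9, 2), (9, 17), (10, 1), (10, 18), (11, 1), (11, 18), (16, 3), (16, 16), (17, 1), (17, 18), (18, 0)}; affine count = 21; |E(F_19)| = 22.

Discriminant check: Δ ∝ 4a³ + 27b² = 4·11³ + 27·12² = 4·1331 + 27·144 ≡ 16 (mod 19). Nonzero ⇒ E is nonsingular.
For each x ∈ F_19, compute rhs = x³ + 11·x + 12 mod 19, then count y ∈ F_19 with y² ≡ rhs.
  x = 0: rhs = 12, matching y values: none (0 points).
  x = 1: rhs = 5, matching y values: 9, 10 (2 points).
  x = 2: rhs = 4, matching y values: 2, 17 (2 points).
  x = 3: rhs = 15, matching y values: none (0 points).
  x = 4: rhs = 6, matching y values: 5, 14 (2 points).
  x = 5: rhs = 2, matching y values: none (0 points).
  x = 6: rhs = 9, matching y values: 3, 16 (2 points).
  x = 7: rhs = 14, matching y values: none (0 points).
  x = 8: rhs = 4, matching y values: 2, 17 (2 points).
  x = 9: rhs = 4, matching y values: 2, 17 (2 points).
  x = 10: rhs = 1, matching y values: 1, 18 (2 points).
  x = 11: rhs = 1, matching y values: 1, 18 (2 points).
  x = 12: rhs = 10, matching y values: none (0 points).
  x = 13: rhs = 15, matching y values: none (0 points).
  x = 14: rhs = 3, matching y values: none (0 points).
  x = 15: rhs = 18, matching y values: none (0 points).
  x = 16: rhs = 9, matching y values: 3, 16 (2 points).
  x = 17: rhs = 1, matching y values: 1, 18 (2 points).
  x = 18: rhs = 0, matching y values: 0 (1 points).
Total affine count: 21.
Full point count |E(F_19)| = 21 + 1 = 22.
Hasse bound: |22 − (19+1)| = |2| = 2 ≤ 2√19 ≈ 8.7178 ✓.


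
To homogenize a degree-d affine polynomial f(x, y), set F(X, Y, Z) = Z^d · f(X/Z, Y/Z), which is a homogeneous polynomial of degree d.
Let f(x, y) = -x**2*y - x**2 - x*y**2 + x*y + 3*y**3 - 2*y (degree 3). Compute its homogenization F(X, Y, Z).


F(X, Y, Z) = -X**2*Y - X**2*Z - X*Y**2 + X*Y*Z + 3*Y**3 - 2*Y*Z**2

deg(f) = 3.
Substitute x = X/Z, y = Y/Z into f, then multiply by Z^3.
  monomial -1·x^2·y^1 ↦ -1·X^2·Y^1·Z^0.
  monomial -1·x^2·y^0 ↦ -1·X^2·Y^0·Z^1.
  monomial -1·x^1·y^2 ↦ -1·X^1·Y^2·Z^0.
  monomial 1·x^1·y^1 ↦ 1·X^1·Y^1·Z^1.
  monomial 3·x^0·y^3 ↦ 3·X^0·Y^3·Z^0.
  monomial -2·x^0·y^1 ↦ -2·X^0·Y^1·Z^2.
Collecting: F(X, Y, Z) = -X**2*Y - X**2*Z - X*Y**2 + X*Y*Z + 3*Y**3 - 2*Y*Z**2.


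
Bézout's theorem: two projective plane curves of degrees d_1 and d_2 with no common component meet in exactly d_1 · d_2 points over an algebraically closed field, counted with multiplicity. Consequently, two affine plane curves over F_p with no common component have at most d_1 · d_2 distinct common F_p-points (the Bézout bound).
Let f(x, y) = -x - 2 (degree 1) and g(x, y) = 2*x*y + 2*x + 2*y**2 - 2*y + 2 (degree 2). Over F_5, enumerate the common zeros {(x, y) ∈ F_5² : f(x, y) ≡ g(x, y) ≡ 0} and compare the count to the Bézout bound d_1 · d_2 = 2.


Common zeros: ∅; count = 0; Bézout bound = 2.

deg(f) = 1, deg(g) = 2, so Bézout bound = 2.
Scan x ∈ F_5. For each x, list the y ∈ F_5 with f(x, y) ≡ 0 and those with g(x, y) ≡ 0 (mod 5); the common zeros in that column are the intersection.
  x = 0: f ≡ 0 at y ∈ ∅; g ≡ 0 at y ∈ ∅; common: ∅.
  x = 1: f ≡ 0 at y ∈ ∅; g ≡ 0 at y ∈ ∅; common: ∅.
  x = 2: f ≡ 0 at y ∈ ∅; g ≡ 0 at y ∈ {1, 3}; common: ∅.
  x = 3: f ≡ 0 at y ∈ {0, 1, 2, 3, 4}; g ≡ 0 at y ∈ ∅; common: ∅.
  x = 4: f ≡ 0 at y ∈ ∅; g ≡ 0 at y ∈ {0, 2}; common: ∅.
Collecting: common zeros = ∅, so the count is 0.
Comparison with the Bézout bound: 0 ≤ 2 = deg(f)·deg(g), as expected for curves with no common component (the affine F_5-count falls short of the bound because intersections may lie at infinity, over extension fields, or carry multiplicity).


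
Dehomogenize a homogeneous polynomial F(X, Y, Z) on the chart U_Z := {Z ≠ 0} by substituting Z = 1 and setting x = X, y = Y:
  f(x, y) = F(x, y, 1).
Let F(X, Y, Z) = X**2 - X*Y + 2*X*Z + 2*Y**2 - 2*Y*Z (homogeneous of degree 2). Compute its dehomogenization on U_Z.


f(x, y) = x**2 - x*y + 2*x + 2*y**2 - 2*y

On U_Z we set Z = 1. Each monomial c·X^i·Y^j·Z^k in F becomes c·x^i·y^j·1^k = c·x^i·y^j.
Substituting Z = 1: F(X, Y, 1) = x**2 - x*y + 2*x + 2*y**2 - 2*y.
Note: deg(f) ≤ deg(F) = 2; strict inequality happens when F is divisible by Z (lost terms).


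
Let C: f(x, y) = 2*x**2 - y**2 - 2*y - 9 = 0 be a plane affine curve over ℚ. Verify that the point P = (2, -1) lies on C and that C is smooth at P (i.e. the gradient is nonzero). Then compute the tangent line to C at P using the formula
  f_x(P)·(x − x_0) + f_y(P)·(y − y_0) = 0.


Tangent line at P: 8*x - 16 = 0.

Step 1: f(2, -1) = 0, so P lies on C.
Step 2: partial derivatives
  f_x(x, y) = 4*x, f_y(x, y) = -2*y - 2.
  f_x(P) = 8, f_y(P) = 0 (gradient nonzero, so P is smooth).
Step 3: tangent line at P: 8·(x − 2) + 0·(y − -1) = 0.
Expanding: 8*x - 16 = 0.


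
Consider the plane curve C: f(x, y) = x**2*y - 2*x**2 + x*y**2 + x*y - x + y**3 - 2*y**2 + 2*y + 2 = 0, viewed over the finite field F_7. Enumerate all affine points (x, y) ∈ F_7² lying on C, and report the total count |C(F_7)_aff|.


Affine F_7-points: {(0, 4), (1, 4), (1, 5), (1, 6), (3, 2), (4, 3), (6, 3)}; count = 7.

For each of the 49 pairs (x, y) ∈ F_7², evaluate f(x, y) mod 7. Record the zeros.
  x = 0: [0↦2, 1↦3, 2↦6, 3↦3, 4↦0, 5↦3, 6↦4]  zeros at y ∈ {4}
  x = 1: [0↦6, 1↦3, 2↦4, 3↦1, 4↦0, 5↦0, 6↦0]  zeros at y ∈ {4, 5, 6}
  x = 2: [0↦6, 1↦1, 2↦2, 3↦1, 4↦4, 5↦3, 6↦4]  zeros at y ∈ ∅
  x = 3: [0↦2, 1↦4, 2↦0, 3↦3, 4↦5, 5↦5, 6↦2]  zeros at y ∈ {2}
  x = 4: [0↦1, 1↦5, 2↦5, 3↦0, 4↦3, 5↦6, 6↦1]  zeros at y ∈ {3}
  x = 5: [0↦3, 1↦4, 2↦3, 3↦6, 4↦5, 5↦6, 6↦1]  zeros at y ∈ ∅
  x = 6: [0↦1, 1↦1, 2↦1, 3↦0, 4↦4, 5↦5, 6↦2]  zeros at y ∈ {3}
Collecting zeros: affine points = {(0, 4), (1, 4), (1, 5), (1, 6), (3, 2), (4, 3), (6, 3)}.
Total count |C(F_7)_aff| = 7.


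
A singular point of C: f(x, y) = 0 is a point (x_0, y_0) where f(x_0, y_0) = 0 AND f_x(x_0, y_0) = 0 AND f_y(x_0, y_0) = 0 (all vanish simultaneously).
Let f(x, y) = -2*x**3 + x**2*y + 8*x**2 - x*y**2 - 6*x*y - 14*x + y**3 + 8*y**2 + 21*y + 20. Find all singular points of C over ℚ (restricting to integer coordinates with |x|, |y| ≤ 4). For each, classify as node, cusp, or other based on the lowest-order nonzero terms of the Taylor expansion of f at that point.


Singular points: {(1, -2)}; classification: cusp.

Compute partial derivatives:
  f_x = -6*x**2 + 2*x*y + 16*x - y**2 - 6*y - 14.
  f_y = x**2 - 2*x*y - 6*x + 3*y**2 + 16*y + 21.
Scan x_0 ∈ {−4, ..., 4}. For each x_0, f_y(x_0, y) is a polynomial in y; find its integer roots y ∈ {−4, ..., 4}, then test f_x and f at those candidates.
  x = -4: f_y(-4, y) = 3*y**2 + 24*y + 61; no integer root y with |y| ≤ 4.
  x = -3: f_y(-3, y) = 3*y**2 + 22*y + 48; no integer root y with |y| ≤ 4.
  x = -2: f_y(-2, y) = 3*y**2 + 20*y + 37; no integer root y with |y| ≤ 4.
  x = -1: f_y(-1, y) = 3*y**2 + 18*y + 28; no integer root y with |y| ≤ 4.
  x = 0: f_y(0, y) = 3*y**2 + 16*y + 21; vanishes at y ∈ {-3}. (0, -3): f_x = -5 ≠ 0.
  x = 1: f_y(1, y) = 3*y**2 + 14*y + 16; vanishes at y ∈ {-2}. (1, -2): f_x = 0, f = 0 — SINGULAR.
  x = 2: f_y(2, y) = 3*y**2 + 12*y + 13; no integer root y with |y| ≤ 4.
  x = 3: f_y(3, y) = 3*y**2 + 10*y + 12; no integer root y with |y| ≤ 4.
  x = 4: f_y(4, y) = 3*y**2 + 8*y + 13; no integer root y with |y| ≤ 4.
Only singular point on the grid: (1, -2).
Classify: substitute x = 1 + u, y = -2 + v and expand: f = -2*u**3 + u**2*v - u*v**2 + v**3 + v**2.
No constant or linear terms (consistent with a singular point). Quadratic part: v**2. Cubic part: -2*u**3 + u**2*v - u*v**2 + v**3.
The quadratic part v**2 is a perfect square, so there is a single (double) tangent line v = 0, i.e. y = -2. Restricting the cubic part to that line (v = 0) leaves -2*u**3 ≠ 0, so f is not divisible by v and the branch is v² ≈ 2*u**3 to lowest order — this is a cusp.
Classification: cusp.


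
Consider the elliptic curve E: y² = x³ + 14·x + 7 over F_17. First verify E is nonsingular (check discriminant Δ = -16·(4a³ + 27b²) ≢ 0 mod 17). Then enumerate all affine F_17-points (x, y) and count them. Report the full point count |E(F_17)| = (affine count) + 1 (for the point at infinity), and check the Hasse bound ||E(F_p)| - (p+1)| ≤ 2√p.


Affine points = {(2, 3), (2, 14), (3, 5), (3, 12), (4, 5), (4, 12), (5, 7), (5, 10), (6, 1), (6, 16), (8, 6), (8, 11), (10, 5), (10, 12), (11, 8), (11, 9), (12, 4), (12, 13), (16, 3), (16, 14)}; affine count = 20; |E(F_17)| = 21.

Discriminant check: Δ ∝ 4a³ + 27b² = 4·14³ + 27·7² = 4·2744 + 27·49 ≡ 8 (mod 17). Nonzero ⇒ E is nonsingular.
For each x ∈ F_17, compute rhs = x³ + 14·x + 7 mod 17, then count y ∈ F_17 with y² ≡ rhs.
  x = 0: rhs = 7, matching y values: none (0 points).
  x = 1: rhs = 5, matching y values: none (0 points).
  x = 2: rhs = 9, matching y values: 3, 14 (2 points).
  x = 3: rhs = 8, matching y values: 5, 12 (2 points).
  x = 4: rhs = 8, matching y values: 5, 12 (2 points).
  x = 5: rhs = 15, matching y values: 7, 10 (2 points).
  x = 6: rhs = 1, matching y values: 1, 16 (2 points).
  x = 7: rhs = 6, matching y values: none (0 points).
  x = 8: rhs = 2, matching y values: 6, 11 (2 points).
  x = 9: rhs = 12, matching y values: none (0 points).
  x = 10: rhs = 8, matching y values: 5, 12 (2 points).
  x = 11: rhs = 13, matching y values: 8, 9 (2 points).
  x = 12: rhs = 16, matching y values: 4, 13 (2 points).
  x = 13: rhs = 6, matching y values: none (0 points).
  x = 14: rhs = 6, matching y values: none (0 points).
  x = 15: rhs = 5, matching y values: none (0 points).
  x = 16: rhs = 9, matching y values: 3, 14 (2 points).
Total affine count: 20.
Full point count |E(F_17)| = 20 + 1 = 21.
Hasse bound: |21 − (17+1)| = |3| = 3 ≤ 2√17 ≈ 8.2462 ✓.


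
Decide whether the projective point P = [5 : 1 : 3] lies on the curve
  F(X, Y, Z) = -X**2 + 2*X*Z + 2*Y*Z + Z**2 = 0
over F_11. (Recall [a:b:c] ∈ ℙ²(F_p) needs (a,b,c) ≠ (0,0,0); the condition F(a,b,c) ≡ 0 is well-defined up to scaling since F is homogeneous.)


F(5,1,3) ≡ 9 (mod 11); P is NOT on the curve.

Evaluate F(5, 1, 3) term-by-term (mod 11).
  -X**2 ↦ -1·25·1·1 = -25
  2*X*Z ↦ 2·5·1·3 = 30
  2*Y*Z ↦ 2·1·1·3 = 6
  Z**2 ↦ 1·1·1·9 = 9
Sum: F(5, 1, 3) = (-25) + (30) + (6) + (9) = 20.
Reducing mod 11: 20 ≡ 9 (mod 11).
Since F(a, b, c) ≡ 9 ≠ 0 (mod 11), P does NOT lie on the curve.


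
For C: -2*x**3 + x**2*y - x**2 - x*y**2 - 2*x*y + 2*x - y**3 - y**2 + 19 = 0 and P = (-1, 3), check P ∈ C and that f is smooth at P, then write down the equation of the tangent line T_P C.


Tangent line at P: -23*x - 24*y + 49 = 0.

Step 1: f(-1, 3) = 0, so P lies on C.
Step 2: partial derivatives
  f_x(x, y) = -6*x**2 + 2*x*y - 2*x - y**2 - 2*y + 2, f_y(x, y) = x**2 - 2*x*y - 2*x - 3*y**2 - 2*y.
  f_x(P) = -23, f_y(P) = -24 (gradient nonzero, so P is smooth).
Step 3: tangent line at P: -23·(x − -1) + -24·(y − 3) = 0.
Expanding: -23*x - 24*y + 49 = 0.


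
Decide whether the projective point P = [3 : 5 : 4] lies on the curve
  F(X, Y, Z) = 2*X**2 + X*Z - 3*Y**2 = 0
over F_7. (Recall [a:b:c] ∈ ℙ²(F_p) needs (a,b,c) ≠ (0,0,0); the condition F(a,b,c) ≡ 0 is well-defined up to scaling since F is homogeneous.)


F(3,5,4) ≡ 4 (mod 7); P is NOT on the curve.

Evaluate F(3, 5, 4) term-by-term (mod 7).
  2*X**2 ↦ 2·9·1·1 = 18
  X*Z ↦ 1·3·1·4 = 12
  -3*Y**2 ↦ -3·1·25·1 = -75
Sum: F(3, 5, 4) = (18) + (12) + (-75) = -45.
Reducing mod 7: -45 ≡ 4 (mod 7).
Since F(a, b, c) ≡ 4 ≠ 0 (mod 7), P does NOT lie on the curve.


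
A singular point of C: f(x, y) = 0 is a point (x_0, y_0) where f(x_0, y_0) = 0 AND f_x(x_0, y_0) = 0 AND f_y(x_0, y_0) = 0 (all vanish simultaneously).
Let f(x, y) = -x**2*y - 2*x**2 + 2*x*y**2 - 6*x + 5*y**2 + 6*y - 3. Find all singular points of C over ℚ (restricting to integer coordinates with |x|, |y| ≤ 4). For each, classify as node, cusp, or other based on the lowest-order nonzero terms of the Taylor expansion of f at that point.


Singular points: {(-2, -1)}; classification: node.

Compute partial derivatives:
  f_x = -2*x*y - 4*x + 2*y**2 - 6.
  f_y = -x**2 + 4*x*y + 10*y + 6.
Scan x_0 ∈ {−4, ..., 4}. For each x_0, f_y(x_0, y) is a polynomial in y; find its integer roots y ∈ {−4, ..., 4}, then test f_x and f at those candidates.
  x = -4: f_y(-4, y) = -6*y - 10; no integer root y with |y| ≤ 4.
  x = -3: f_y(-3, y) = -2*y - 3; no integer root y with |y| ≤ 4.
  x = -2: f_y(-2, y) = 2*y + 2; vanishes at y ∈ {-1}. (-2, -1): f_x = 0, f = 0 — SINGULAR.
  x = -1: f_y(-1, y) = 6*y + 5; no integer root y with |y| ≤ 4.
  x = 0: f_y(0, y) = 10*y + 6; no integer root y with |y| ≤ 4.
  x = 1: f_y(1, y) = 14*y + 5; no integer root y with |y| ≤ 4.
  x = 2: f_y(2, y) = 18*y + 2; no integer root y with |y| ≤ 4.
  x = 3: f_y(3, y) = 22*y - 3; no integer root y with |y| ≤ 4.
  x = 4: f_y(4, y) = 26*y - 10; no integer root y with |y| ≤ 4.
Only singular point on the grid: (-2, -1).
Classify: substitute x = -2 + u, y = -1 + v and expand: f = -u**2*v - u**2 + 2*u*v**2 + v**2.
No constant or linear terms (consistent with a singular point). Quadratic part: -u**2 + v**2. Cubic part: -u**2*v + 2*u*v**2.
The quadratic part v**2 - u**2 = (v − u)(v + u) splits into two distinct linear factors, so there are two distinct tangent lines y − -1 = ±(x − -2) — this is a node (ordinary double point).
Classification: node.


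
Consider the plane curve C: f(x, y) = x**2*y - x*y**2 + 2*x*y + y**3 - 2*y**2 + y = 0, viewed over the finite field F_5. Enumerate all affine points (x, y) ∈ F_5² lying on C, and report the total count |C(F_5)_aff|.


Affine F_5-points: {(0, 0), (0, 1), (1, 0), (2, 0), (2, 2), (3, 0), (3, 2), (3, 3), (4, 0), (4, 1)}; count = 10.

For each of the 25 pairs (x, y) ∈ F_5², evaluate f(x, y) mod 5. Record the zeros.
  x = 0: [0↦0, 1↦0, 2↦2, 3↦2, 4↦1]  zeros at y ∈ {0, 1}
  x = 1: [0↦0, 1↦2, 2↦4, 3↦2, 4↦2]  zeros at y ∈ {0}
  x = 2: [0↦0, 1↦1, 2↦0, 3↦3, 4↦1]  zeros at y ∈ {0, 2}
  x = 3: [0↦0, 1↦2, 2↦0, 3↦0, 4↦3]  zeros at y ∈ {0, 2, 3}
  x = 4: [0↦0, 1↦0, 2↦4, 3↦3, 4↦3]  zeros at y ∈ {0, 1}
Collecting zeros: affine points = {(0, 0), (0, 1), (1, 0), (2, 0), (2, 2), (3, 0), (3, 2), (3, 3), (4, 0), (4, 1)}.
Total count |C(F_5)_aff| = 10.


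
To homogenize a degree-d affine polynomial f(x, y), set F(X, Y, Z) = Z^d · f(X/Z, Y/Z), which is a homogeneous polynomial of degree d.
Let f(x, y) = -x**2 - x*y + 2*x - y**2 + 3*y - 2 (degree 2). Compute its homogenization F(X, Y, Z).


F(X, Y, Z) = -X**2 - X*Y + 2*X*Z - Y**2 + 3*Y*Z - 2*Z**2

deg(f) = 2.
Substitute x = X/Z, y = Y/Z into f, then multiply by Z^2.
  monomial -1·x^2·y^0 ↦ -1·X^2·Y^0·Z^0.
  monomial -1·x^1·y^1 ↦ -1·X^1·Y^1·Z^0.
  monomial 2·x^1·y^0 ↦ 2·X^1·Y^0·Z^1.
  monomial -1·x^0·y^2 ↦ -1·X^0·Y^2·Z^0.
  monomial 3·x^0·y^1 ↦ 3·X^0·Y^1·Z^1.
  monomial -2·x^0·y^0 ↦ -2·X^0·Y^0·Z^2.
Collecting: F(X, Y, Z) = -X**2 - X*Y + 2*X*Z - Y**2 + 3*Y*Z - 2*Z**2.


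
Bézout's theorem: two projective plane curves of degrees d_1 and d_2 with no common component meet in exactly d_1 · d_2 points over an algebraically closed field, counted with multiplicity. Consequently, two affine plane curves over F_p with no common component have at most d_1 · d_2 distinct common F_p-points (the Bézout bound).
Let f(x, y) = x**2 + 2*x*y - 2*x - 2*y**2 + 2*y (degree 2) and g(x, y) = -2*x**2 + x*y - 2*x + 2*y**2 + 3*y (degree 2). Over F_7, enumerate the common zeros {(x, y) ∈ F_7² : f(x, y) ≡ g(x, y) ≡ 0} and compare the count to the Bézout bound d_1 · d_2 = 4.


Common zeros: {(0, 0), (2, 3), (3, 5), (3, 6)}; count = 4; Bézout bound = 4.

deg(f) = 2, deg(g) = 2, so Bézout bound = 4.
Scan x ∈ F_7. For each x, list the y ∈ F_7 with f(x, y) ≡ 0 and those with g(x, y) ≡ 0 (mod 7); the common zeros in that column are the intersection.
  x = 0: f ≡ 0 at y ∈ {0, 1}; g ≡ 0 at y ∈ {0, 2}; common: {0}.
  x = 1: f ≡ 0 at y ∈ {3, 6}; g ≡ 0 at y ∈ ∅; common: ∅.
  x = 2: f ≡ 0 at y ∈ {0, 3}; g ≡ 0 at y ∈ {3, 5}; common: {3}.
  x = 3: f ≡ 0 at y ∈ {5, 6}; g ≡ 0 at y ∈ {5, 6}; common: {5, 6}.
  x = 4: f ≡ 0 at y ∈ ∅; g ≡ 0 at y ∈ ∅; common: ∅.
  x = 5: f ≡ 0 at y ∈ ∅; g ≡ 0 at y ∈ ∅; common: ∅.
  x = 6: f ≡ 0 at y ∈ ∅; g ≡ 0 at y ∈ {0, 6}; common: ∅.
Collecting: common zeros = {(0, 0), (2, 3), (3, 5), (3, 6)}, so the count is 4.
Comparison with the Bézout bound: 4 ≤ 4 = deg(f)·deg(g), as expected for curves with no common component (the bound is attained).


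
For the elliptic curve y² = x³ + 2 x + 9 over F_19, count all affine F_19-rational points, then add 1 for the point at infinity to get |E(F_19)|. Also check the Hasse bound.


Affine points = {(0, 3), (0, 16), (3, 2), (3, 17), (4, 9), (4, 10), (5, 7), (5, 12), (6, 3), (6, 16), (7, 9), (7, 10), (8, 9), (8, 10), (13, 3), (13, 16), (14, 8), (14, 11), (17, 4), (17, 15), (18, 5), (18, 14)}; affine count = 22; |E(F_19)| = 23.

Discriminant check: Δ ∝ 4a³ + 27b² = 4·2³ + 27·9² = 4·8 + 27·81 ≡ 15 (mod 19). Nonzero ⇒ E is nonsingular.
For each x ∈ F_19, compute rhs = x³ + 2·x + 9 mod 19, then count y ∈ F_19 with y² ≡ rhs.
  x = 0: rhs = 9, matching y values: 3, 16 (2 points).
  x = 1: rhs = 12, matching y values: none (0 points).
  x = 2: rhs = 2, matching y values: none (0 points).
  x = 3: rhs = 4, matching y values: 2, 17 (2 points).
  x = 4: rhs = 5, matching y values: 9, 10 (2 points).
  x = 5: rhs = 11, matching y values: 7, 12 (2 points).
  x = 6: rhs = 9, matching y values: 3, 16 (2 points).
  x = 7: rhs = 5, matching y values: 9, 10 (2 points).
  x = 8: rhs = 5, matching y values: 9, 10 (2 points).
  x = 9: rhs = 15, matching y values: none (0 points).
  x = 10: rhs = 3, matching y values: none (0 points).
  x = 11: rhs = 13, matching y values: none (0 points).
  x = 12: rhs = 13, matching y values: none (0 points).
  x = 13: rhs = 9, matching y values: 3, 16 (2 points).
  x = 14: rhs = 7, matching y values: 8, 11 (2 points).
  x = 15: rhs = 13, matching y values: none (0 points).
  x = 16: rhs = 14, matching y values: none (0 points).
  x = 17: rhs = 16, matching y values: 4, 15 (2 points).
  x = 18: rhs = 6, matching y values: 5, 14 (2 points).
Total affine count: 22.
Full point count |E(F_19)| = 22 + 1 = 23.
Hasse bound: |23 − (19+1)| = |3| = 3 ≤ 2√19 ≈ 8.7178 ✓.


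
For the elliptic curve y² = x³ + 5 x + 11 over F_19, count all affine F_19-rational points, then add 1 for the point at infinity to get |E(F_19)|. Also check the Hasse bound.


Affine points = {(0, 7), (0, 12), (1, 6), (1, 13), (4, 0), (5, 3), (5, 16), (7, 3), (7, 16), (9, 5), (9, 14), (10, 4), (10, 15), (16, 8), (16, 11), (18, 9), (18, 10)}; affine count = 17; |E(F_19)| = 18.

Discriminant check: Δ ∝ 4a³ + 27b² = 4·5³ + 27·11² = 4·125 + 27·121 ≡ 5 (mod 19). Nonzero ⇒ E is nonsingular.
For each x ∈ F_19, compute rhs = x³ + 5·x + 11 mod 19, then count y ∈ F_19 with y² ≡ rhs.
  x = 0: rhs = 11, matching y values: 7, 12 (2 points).
  x = 1: rhs = 17, matching y values: 6, 13 (2 points).
  x = 2: rhs = 10, matching y values: none (0 points).
  x = 3: rhs = 15, matching y values: none (0 points).
  x = 4: rhs = 0, matching y values: 0 (1 points).
  x = 5: rhs = 9, matching y values: 3, 16 (2 points).
  x = 6: rhs = 10, matching y values: none (0 points).
  x = 7: rhs = 9, matching y values: 3, 16 (2 points).
  x = 8: rhs = 12, matching y values: none (0 points).
  x = 9: rhs = 6, matching y values: 5, 14 (2 points).
  x = 10: rhs = 16, matching y values: 4, 15 (2 points).
  x = 11: rhs = 10, matching y values: none (0 points).
  x = 12: rhs = 13, matching y values: none (0 points).
  x = 13: rhs = 12, matching y values: none (0 points).
  x = 14: rhs = 13, matching y values: none (0 points).
  x = 15: rhs = 3, matching y values: none (0 points).
  x = 16: rhs = 7, matching y values: 8, 11 (2 points).
  x = 17: rhs = 12, matching y values: none (0 points).
  x = 18: rhs = 5, matching y values: 9, 10 (2 points).
Total affine count: 17.
Full point count |E(F_19)| = 17 + 1 = 18.
Hasse bound: |18 − (19+1)| = |-2| = 2 ≤ 2√19 ≈ 8.7178 ✓.


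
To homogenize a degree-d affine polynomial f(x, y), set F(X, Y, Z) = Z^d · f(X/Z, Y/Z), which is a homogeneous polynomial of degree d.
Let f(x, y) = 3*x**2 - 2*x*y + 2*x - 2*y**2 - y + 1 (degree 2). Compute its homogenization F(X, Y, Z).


F(X, Y, Z) = 3*X**2 - 2*X*Y + 2*X*Z - 2*Y**2 - Y*Z + Z**2

deg(f) = 2.
Substitute x = X/Z, y = Y/Z into f, then multiply by Z^2.
  monomial 3·x^2·y^0 ↦ 3·X^2·Y^0·Z^0.
  monomial -2·x^1·y^1 ↦ -2·X^1·Y^1·Z^0.
  monomial 2·x^1·y^0 ↦ 2·X^1·Y^0·Z^1.
  monomial -2·x^0·y^2 ↦ -2·X^0·Y^2·Z^0.
  monomial -1·x^0·y^1 ↦ -1·X^0·Y^1·Z^1.
  monomial 1·x^0·y^0 ↦ 1·X^0·Y^0·Z^2.
Collecting: F(X, Y, Z) = 3*X**2 - 2*X*Y + 2*X*Z - 2*Y**2 - Y*Z + Z**2.


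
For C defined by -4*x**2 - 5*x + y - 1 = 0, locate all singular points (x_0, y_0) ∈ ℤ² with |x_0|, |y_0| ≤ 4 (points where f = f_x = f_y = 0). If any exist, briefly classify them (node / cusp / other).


No singular points in the scanned grid; C is smooth there.

Compute partial derivatives:
  f_x = -8*x - 5.
  f_y = 1.
f_y = 1 is a nonzero constant, so f_y never vanishes: no point (x, y) can satisfy f = f_x = f_y = 0. In particular no (x, y) ∈ {−4, ..., 4}² is singular; the curve is smooth.


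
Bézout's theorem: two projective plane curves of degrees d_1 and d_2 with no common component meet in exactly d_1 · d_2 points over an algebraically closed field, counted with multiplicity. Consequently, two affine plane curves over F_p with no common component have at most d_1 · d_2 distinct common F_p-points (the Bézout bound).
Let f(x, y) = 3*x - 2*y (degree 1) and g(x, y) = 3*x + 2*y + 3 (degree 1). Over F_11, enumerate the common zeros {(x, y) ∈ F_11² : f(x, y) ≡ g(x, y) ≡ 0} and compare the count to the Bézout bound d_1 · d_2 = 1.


Common zeros: {(5, 2)}; count = 1; Bézout bound = 1.

deg(f) = 1, deg(g) = 1, so Bézout bound = 1.
Scan x ∈ F_11. For each x, list the y ∈ F_11 with f(x, y) ≡ 0 and those with g(x, y) ≡ 0 (mod 11); the common zeros in that column are the intersection.
  x = 0: f ≡ 0 at y ∈ {0}; g ≡ 0 at y ∈ {4}; common: ∅.
  x = 1: f ≡ 0 at y ∈ {7}; g ≡ 0 at y ∈ {8}; common: ∅.
  x = 2: f ≡ 0 at y ∈ {3}; g ≡ 0 at y ∈ {1}; common: ∅.
  x = 3: f ≡ 0 at y ∈ {10}; g ≡ 0 at y ∈ {5}; common: ∅.
  x = 4: f ≡ 0 at y ∈ {6}; g ≡ 0 at y ∈ {9}; common: ∅.
  x = 5: f ≡ 0 at y ∈ {2}; g ≡ 0 at y ∈ {2}; common: {2}.
  x = 6: f ≡ 0 at y ∈ {9}; g ≡ 0 at y ∈ {6}; common: ∅.
  x = 7: f ≡ 0 at y ∈ {5}; g ≡ 0 at y ∈ {10}; common: ∅.
  x = 8: f ≡ 0 at y ∈ {1}; g ≡ 0 at y ∈ {3}; common: ∅.
  x = 9: f ≡ 0 at y ∈ {8}; g ≡ 0 at y ∈ {7}; common: ∅.
  x = 10: f ≡ 0 at y ∈ {4}; g ≡ 0 at y ∈ {0}; common: ∅.
Collecting: common zeros = {(5, 2)}, so the count is 1.
Comparison with the Bézout bound: 1 ≤ 1 = deg(f)·deg(g), as expected for curves with no common component (the bound is attained).


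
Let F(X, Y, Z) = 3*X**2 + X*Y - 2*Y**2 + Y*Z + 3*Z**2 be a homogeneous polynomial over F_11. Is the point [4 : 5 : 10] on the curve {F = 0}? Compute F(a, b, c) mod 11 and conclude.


F(4,5,10) ≡ 5 (mod 11); P is NOT on the curve.

Evaluate F(4, 5, 10) term-by-term (mod 11).
  3*X**2 ↦ 3·16·1·1 = 48
  X*Y ↦ 1·4·5·1 = 20
  -2*Y**2 ↦ -2·1·25·1 = -50
  Y*Z ↦ 1·1·5·10 = 50
  3*Z**2 ↦ 3·1·1·100 = 300
Sum: F(4, 5, 10) = (48) + (20) + (-50) + (50) + (300) = 368.
Reducing mod 11: 368 ≡ 5 (mod 11).
Since F(a, b, c) ≡ 5 ≠ 0 (mod 11), P does NOT lie on the curve.


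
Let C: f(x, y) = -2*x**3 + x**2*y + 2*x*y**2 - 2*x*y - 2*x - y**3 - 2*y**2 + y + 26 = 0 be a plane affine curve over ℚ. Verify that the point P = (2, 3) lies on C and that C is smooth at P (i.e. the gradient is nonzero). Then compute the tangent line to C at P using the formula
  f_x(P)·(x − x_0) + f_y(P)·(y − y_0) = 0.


Tangent line at P: -2*x - 14*y + 46 = 0.

Step 1: f(2, 3) = 0, so P lies on C.
Step 2: partial derivatives
  f_x(x, y) = -6*x**2 + 2*x*y + 2*y**2 - 2*y - 2, f_y(x, y) = x**2 + 4*x*y - 2*x - 3*y**2 - 4*y + 1.
  f_x(P) = -2, f_y(P) = -14 (gradient nonzero, so P is smooth).
Step 3: tangent line at P: -2·(x − 2) + -14·(y − 3) = 0.
Expanding: -2*x - 14*y + 46 = 0.


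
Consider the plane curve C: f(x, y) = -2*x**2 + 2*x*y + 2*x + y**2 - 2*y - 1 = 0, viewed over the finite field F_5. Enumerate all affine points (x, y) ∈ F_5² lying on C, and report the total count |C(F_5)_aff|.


Affine F_5-points: {(1, 1), (1, 4), (2, 0), (2, 3), (4, 0), (4, 4)}; count = 6.

For each of the 25 pairs (x, y) ∈ F_5², evaluate f(x, y) mod 5. Record the zeros.
  x = 0: [0↦4, 1↦3, 2↦4, 3↦2, 4↦2]  zeros at y ∈ ∅
  x = 1: [0↦4, 1↦0, 2↦3, 3↦3, 4↦0]  zeros at y ∈ {1, 4}
  x = 2: [0↦0, 1↦3, 2↦3, 3↦0, 4↦4]  zeros at y ∈ {0, 3}
  x = 3: [0↦2, 1↦2, 2↦4, 3↦3, 4↦4]  zeros at y ∈ ∅
  x = 4: [0↦0, 1↦2, 2↦1, 3↦2, 4↦0]  zeros at y ∈ {0, 4}
Collecting zeros: affine points = {(1, 1), (1, 4), (2, 0), (2, 3), (4, 0), (4, 4)}.
Total count |C(F_5)_aff| = 6.


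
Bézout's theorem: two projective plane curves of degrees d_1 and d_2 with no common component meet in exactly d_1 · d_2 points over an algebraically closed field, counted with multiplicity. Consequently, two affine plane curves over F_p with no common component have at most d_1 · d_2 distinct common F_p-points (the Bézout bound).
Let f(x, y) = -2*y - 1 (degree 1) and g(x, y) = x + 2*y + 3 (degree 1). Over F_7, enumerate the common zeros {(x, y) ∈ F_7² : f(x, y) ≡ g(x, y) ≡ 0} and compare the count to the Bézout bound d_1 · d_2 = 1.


Common zeros: {(5, 3)}; count = 1; Bézout bound = 1.

deg(f) = 1, deg(g) = 1, so Bézout bound = 1.
Scan x ∈ F_7. For each x, list the y ∈ F_7 with f(x, y) ≡ 0 and those with g(x, y) ≡ 0 (mod 7); the common zeros in that column are the intersection.
  x = 0: f ≡ 0 at y ∈ {3}; g ≡ 0 at y ∈ {2}; common: ∅.
  x = 1: f ≡ 0 at y ∈ {3}; g ≡ 0 at y ∈ {5}; common: ∅.
  x = 2: f ≡ 0 at y ∈ {3}; g ≡ 0 at y ∈ {1}; common: ∅.
  x = 3: f ≡ 0 at y ∈ {3}; g ≡ 0 at y ∈ {4}; common: ∅.
  x = 4: f ≡ 0 at y ∈ {3}; g ≡ 0 at y ∈ {0}; common: ∅.
  x = 5: f ≡ 0 at y ∈ {3}; g ≡ 0 at y ∈ {3}; common: {3}.
  x = 6: f ≡ 0 at y ∈ {3}; g ≡ 0 at y ∈ {6}; common: ∅.
Collecting: common zeros = {(5, 3)}, so the count is 1.
Comparison with the Bézout bound: 1 ≤ 1 = deg(f)·deg(g), as expected for curves with no common component (the bound is attained).


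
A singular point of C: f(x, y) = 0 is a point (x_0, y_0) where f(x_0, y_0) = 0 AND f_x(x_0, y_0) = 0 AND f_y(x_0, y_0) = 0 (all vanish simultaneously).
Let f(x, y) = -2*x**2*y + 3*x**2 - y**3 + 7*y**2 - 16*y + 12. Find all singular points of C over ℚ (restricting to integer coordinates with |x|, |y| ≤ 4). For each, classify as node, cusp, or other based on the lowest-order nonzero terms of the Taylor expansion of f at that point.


Singular points: {(0, 2)}; classification: node.

Compute partial derivatives:
  f_x = -4*x*y + 6*x.
  f_y = -2*x**2 - 3*y**2 + 14*y - 16.
Scan x_0 ∈ {−4, ..., 4}. For each x_0, f_y(x_0, y) is a polynomial in y; find its integer roots y ∈ {−4, ..., 4}, then test f_x and f at those candidates.
  x = -4: f_y(-4, y) = -3*y**2 + 14*y - 48; no integer root y with |y| ≤ 4.
  x = -3: f_y(-3, y) = -3*y**2 + 14*y - 34; no integer root y with |y| ≤ 4.
  x = -2: f_y(-2, y) = -3*y**2 + 14*y - 24; no integer root y with |y| ≤ 4.
  x = -1: f_y(-1, y) = -3*y**2 + 14*y - 18; no integer root y with |y| ≤ 4.
  x = 0: f_y(0, y) = -3*y**2 + 14*y - 16; vanishes at y ∈ {2}. (0, 2): f_x = 0, f = 0 — SINGULAR.
  x = 1: f_y(1, y) = -3*y**2 + 14*y - 18; no integer root y with |y| ≤ 4.
  x = 2: f_y(2, y) = -3*y**2 + 14*y - 24; no integer root y with |y| ≤ 4.
  x = 3: f_y(3, y) = -3*y**2 + 14*y - 34; no integer root y with |y| ≤ 4.
  x = 4: f_y(4, y) = -3*y**2 + 14*y - 48; no integer root y with |y| ≤ 4.
Only singular point on the grid: (0, 2).
Classify: substitute x = 0 + u, y = 2 + v and expand: f = -2*u**2*v - u**2 - v**3 + v**2.
No constant or linear terms (consistent with a singular point). Quadratic part: -u**2 + v**2. Cubic part: -2*u**2*v - v**3.
The quadratic part v**2 - u**2 = (v − u)(v + u) splits into two distinct linear factors, so there are two distinct tangent lines y − 2 = ±(x − 0) — this is a node (ordinary double point).
Classification: node.
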